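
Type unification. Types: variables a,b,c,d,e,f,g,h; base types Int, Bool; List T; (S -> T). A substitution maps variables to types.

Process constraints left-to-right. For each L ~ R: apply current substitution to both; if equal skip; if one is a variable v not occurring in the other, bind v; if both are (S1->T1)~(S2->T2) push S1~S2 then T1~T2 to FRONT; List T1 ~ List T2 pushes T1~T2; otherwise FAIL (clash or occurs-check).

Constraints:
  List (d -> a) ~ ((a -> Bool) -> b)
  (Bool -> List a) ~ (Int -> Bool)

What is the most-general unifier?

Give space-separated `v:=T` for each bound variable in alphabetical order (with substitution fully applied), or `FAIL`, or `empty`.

step 1: unify List (d -> a) ~ ((a -> Bool) -> b)  [subst: {-} | 1 pending]
  clash: List (d -> a) vs ((a -> Bool) -> b)

Answer: FAIL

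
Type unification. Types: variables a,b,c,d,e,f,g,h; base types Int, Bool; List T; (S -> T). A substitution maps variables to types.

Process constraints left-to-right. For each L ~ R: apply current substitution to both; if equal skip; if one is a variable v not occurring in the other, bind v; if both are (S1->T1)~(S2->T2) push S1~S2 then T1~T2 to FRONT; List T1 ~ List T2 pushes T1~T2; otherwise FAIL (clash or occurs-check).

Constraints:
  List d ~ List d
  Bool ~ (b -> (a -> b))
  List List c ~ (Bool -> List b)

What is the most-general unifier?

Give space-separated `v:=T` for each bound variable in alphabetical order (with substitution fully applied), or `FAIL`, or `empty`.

Answer: FAIL

Derivation:
step 1: unify List d ~ List d  [subst: {-} | 2 pending]
  -> identical, skip
step 2: unify Bool ~ (b -> (a -> b))  [subst: {-} | 1 pending]
  clash: Bool vs (b -> (a -> b))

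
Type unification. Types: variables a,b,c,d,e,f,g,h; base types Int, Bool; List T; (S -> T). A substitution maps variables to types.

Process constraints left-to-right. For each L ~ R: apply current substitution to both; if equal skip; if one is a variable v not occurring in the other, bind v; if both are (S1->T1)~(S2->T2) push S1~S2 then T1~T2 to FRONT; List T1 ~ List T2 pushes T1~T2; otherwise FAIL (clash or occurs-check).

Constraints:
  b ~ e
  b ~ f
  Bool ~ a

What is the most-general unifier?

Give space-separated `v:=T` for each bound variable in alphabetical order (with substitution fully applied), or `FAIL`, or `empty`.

Answer: a:=Bool b:=f e:=f

Derivation:
step 1: unify b ~ e  [subst: {-} | 2 pending]
  bind b := e
step 2: unify e ~ f  [subst: {b:=e} | 1 pending]
  bind e := f
step 3: unify Bool ~ a  [subst: {b:=e, e:=f} | 0 pending]
  bind a := Bool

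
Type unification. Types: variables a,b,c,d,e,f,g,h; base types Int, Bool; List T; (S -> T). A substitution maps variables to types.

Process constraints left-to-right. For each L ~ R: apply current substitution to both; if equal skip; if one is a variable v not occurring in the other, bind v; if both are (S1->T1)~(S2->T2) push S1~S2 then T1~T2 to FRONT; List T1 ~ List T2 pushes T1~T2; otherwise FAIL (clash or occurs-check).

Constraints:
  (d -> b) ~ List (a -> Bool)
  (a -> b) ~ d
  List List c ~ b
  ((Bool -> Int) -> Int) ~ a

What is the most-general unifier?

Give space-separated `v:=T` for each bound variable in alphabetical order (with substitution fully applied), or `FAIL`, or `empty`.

step 1: unify (d -> b) ~ List (a -> Bool)  [subst: {-} | 3 pending]
  clash: (d -> b) vs List (a -> Bool)

Answer: FAIL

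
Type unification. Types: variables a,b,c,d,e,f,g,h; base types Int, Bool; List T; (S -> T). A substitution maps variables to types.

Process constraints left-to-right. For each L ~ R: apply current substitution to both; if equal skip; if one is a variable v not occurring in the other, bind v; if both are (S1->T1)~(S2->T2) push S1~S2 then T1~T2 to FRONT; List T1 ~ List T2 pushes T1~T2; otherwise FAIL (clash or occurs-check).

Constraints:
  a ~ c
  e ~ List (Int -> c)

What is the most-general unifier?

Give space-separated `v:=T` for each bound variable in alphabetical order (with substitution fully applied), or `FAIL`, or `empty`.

step 1: unify a ~ c  [subst: {-} | 1 pending]
  bind a := c
step 2: unify e ~ List (Int -> c)  [subst: {a:=c} | 0 pending]
  bind e := List (Int -> c)

Answer: a:=c e:=List (Int -> c)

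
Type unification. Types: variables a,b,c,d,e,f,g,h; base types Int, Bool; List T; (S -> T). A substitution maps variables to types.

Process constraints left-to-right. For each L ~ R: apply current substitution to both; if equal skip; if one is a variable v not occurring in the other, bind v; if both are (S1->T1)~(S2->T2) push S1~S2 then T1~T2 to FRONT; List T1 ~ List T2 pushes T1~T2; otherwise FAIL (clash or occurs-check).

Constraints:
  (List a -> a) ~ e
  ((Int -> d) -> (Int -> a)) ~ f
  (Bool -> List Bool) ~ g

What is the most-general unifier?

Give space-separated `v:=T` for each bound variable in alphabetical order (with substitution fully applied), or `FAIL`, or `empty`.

step 1: unify (List a -> a) ~ e  [subst: {-} | 2 pending]
  bind e := (List a -> a)
step 2: unify ((Int -> d) -> (Int -> a)) ~ f  [subst: {e:=(List a -> a)} | 1 pending]
  bind f := ((Int -> d) -> (Int -> a))
step 3: unify (Bool -> List Bool) ~ g  [subst: {e:=(List a -> a), f:=((Int -> d) -> (Int -> a))} | 0 pending]
  bind g := (Bool -> List Bool)

Answer: e:=(List a -> a) f:=((Int -> d) -> (Int -> a)) g:=(Bool -> List Bool)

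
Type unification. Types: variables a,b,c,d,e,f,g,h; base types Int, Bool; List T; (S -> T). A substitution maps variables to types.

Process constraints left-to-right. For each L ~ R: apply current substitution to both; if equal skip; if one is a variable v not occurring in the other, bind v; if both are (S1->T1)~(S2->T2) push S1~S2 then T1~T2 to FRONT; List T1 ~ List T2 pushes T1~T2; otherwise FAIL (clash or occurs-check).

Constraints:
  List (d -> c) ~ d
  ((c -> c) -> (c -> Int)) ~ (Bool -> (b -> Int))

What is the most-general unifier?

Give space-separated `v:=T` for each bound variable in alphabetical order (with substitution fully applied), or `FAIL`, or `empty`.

step 1: unify List (d -> c) ~ d  [subst: {-} | 1 pending]
  occurs-check fail

Answer: FAIL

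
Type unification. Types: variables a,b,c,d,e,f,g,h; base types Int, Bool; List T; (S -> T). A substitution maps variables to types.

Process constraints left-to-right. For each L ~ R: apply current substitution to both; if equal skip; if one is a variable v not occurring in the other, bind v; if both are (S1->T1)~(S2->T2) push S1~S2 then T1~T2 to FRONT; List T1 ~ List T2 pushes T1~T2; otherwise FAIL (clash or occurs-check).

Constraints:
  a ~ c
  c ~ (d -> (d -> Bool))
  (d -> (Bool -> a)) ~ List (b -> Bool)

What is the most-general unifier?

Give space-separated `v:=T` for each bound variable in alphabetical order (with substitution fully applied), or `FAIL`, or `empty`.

step 1: unify a ~ c  [subst: {-} | 2 pending]
  bind a := c
step 2: unify c ~ (d -> (d -> Bool))  [subst: {a:=c} | 1 pending]
  bind c := (d -> (d -> Bool))
step 3: unify (d -> (Bool -> (d -> (d -> Bool)))) ~ List (b -> Bool)  [subst: {a:=c, c:=(d -> (d -> Bool))} | 0 pending]
  clash: (d -> (Bool -> (d -> (d -> Bool)))) vs List (b -> Bool)

Answer: FAIL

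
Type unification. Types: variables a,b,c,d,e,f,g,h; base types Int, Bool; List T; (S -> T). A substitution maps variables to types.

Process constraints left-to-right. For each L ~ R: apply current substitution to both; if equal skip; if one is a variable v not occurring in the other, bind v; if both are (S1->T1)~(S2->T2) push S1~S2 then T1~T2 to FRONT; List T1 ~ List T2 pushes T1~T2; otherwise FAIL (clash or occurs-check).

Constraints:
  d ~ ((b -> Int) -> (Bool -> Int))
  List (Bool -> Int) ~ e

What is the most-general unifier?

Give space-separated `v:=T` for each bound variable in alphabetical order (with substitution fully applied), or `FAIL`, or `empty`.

Answer: d:=((b -> Int) -> (Bool -> Int)) e:=List (Bool -> Int)

Derivation:
step 1: unify d ~ ((b -> Int) -> (Bool -> Int))  [subst: {-} | 1 pending]
  bind d := ((b -> Int) -> (Bool -> Int))
step 2: unify List (Bool -> Int) ~ e  [subst: {d:=((b -> Int) -> (Bool -> Int))} | 0 pending]
  bind e := List (Bool -> Int)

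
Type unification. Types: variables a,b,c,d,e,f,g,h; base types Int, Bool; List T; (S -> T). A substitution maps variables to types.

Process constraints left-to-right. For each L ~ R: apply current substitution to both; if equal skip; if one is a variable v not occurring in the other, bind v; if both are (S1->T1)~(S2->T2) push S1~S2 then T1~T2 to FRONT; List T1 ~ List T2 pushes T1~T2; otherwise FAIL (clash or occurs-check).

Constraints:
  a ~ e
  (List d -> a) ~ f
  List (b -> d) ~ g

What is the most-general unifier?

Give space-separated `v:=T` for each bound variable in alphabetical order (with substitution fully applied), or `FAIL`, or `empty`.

step 1: unify a ~ e  [subst: {-} | 2 pending]
  bind a := e
step 2: unify (List d -> e) ~ f  [subst: {a:=e} | 1 pending]
  bind f := (List d -> e)
step 3: unify List (b -> d) ~ g  [subst: {a:=e, f:=(List d -> e)} | 0 pending]
  bind g := List (b -> d)

Answer: a:=e f:=(List d -> e) g:=List (b -> d)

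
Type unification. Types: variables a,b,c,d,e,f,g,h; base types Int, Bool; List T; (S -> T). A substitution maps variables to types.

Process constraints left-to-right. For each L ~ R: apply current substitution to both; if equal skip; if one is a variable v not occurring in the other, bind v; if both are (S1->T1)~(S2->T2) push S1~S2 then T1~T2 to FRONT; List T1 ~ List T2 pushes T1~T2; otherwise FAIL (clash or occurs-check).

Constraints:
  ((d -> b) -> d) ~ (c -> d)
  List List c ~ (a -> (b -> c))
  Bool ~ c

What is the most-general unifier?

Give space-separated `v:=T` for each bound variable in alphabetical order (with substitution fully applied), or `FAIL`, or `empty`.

step 1: unify ((d -> b) -> d) ~ (c -> d)  [subst: {-} | 2 pending]
  -> decompose arrow: push (d -> b)~c, d~d
step 2: unify (d -> b) ~ c  [subst: {-} | 3 pending]
  bind c := (d -> b)
step 3: unify d ~ d  [subst: {c:=(d -> b)} | 2 pending]
  -> identical, skip
step 4: unify List List (d -> b) ~ (a -> (b -> (d -> b)))  [subst: {c:=(d -> b)} | 1 pending]
  clash: List List (d -> b) vs (a -> (b -> (d -> b)))

Answer: FAIL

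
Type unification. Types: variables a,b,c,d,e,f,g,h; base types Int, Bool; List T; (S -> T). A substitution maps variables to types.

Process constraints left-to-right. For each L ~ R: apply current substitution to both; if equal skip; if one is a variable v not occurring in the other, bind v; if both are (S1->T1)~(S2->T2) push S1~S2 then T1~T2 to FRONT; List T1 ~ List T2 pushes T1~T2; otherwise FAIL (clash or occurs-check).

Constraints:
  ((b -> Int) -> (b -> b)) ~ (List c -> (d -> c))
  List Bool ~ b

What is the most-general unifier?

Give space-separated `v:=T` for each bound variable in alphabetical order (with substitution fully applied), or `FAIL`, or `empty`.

Answer: FAIL

Derivation:
step 1: unify ((b -> Int) -> (b -> b)) ~ (List c -> (d -> c))  [subst: {-} | 1 pending]
  -> decompose arrow: push (b -> Int)~List c, (b -> b)~(d -> c)
step 2: unify (b -> Int) ~ List c  [subst: {-} | 2 pending]
  clash: (b -> Int) vs List c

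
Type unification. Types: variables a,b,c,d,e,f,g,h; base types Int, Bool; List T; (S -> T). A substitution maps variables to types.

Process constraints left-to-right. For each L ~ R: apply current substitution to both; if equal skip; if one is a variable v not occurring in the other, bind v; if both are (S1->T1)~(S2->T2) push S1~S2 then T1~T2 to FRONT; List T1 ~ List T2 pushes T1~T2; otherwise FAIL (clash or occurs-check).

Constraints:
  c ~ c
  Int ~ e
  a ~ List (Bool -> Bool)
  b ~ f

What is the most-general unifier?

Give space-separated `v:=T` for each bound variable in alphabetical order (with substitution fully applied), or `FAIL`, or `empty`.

step 1: unify c ~ c  [subst: {-} | 3 pending]
  -> identical, skip
step 2: unify Int ~ e  [subst: {-} | 2 pending]
  bind e := Int
step 3: unify a ~ List (Bool -> Bool)  [subst: {e:=Int} | 1 pending]
  bind a := List (Bool -> Bool)
step 4: unify b ~ f  [subst: {e:=Int, a:=List (Bool -> Bool)} | 0 pending]
  bind b := f

Answer: a:=List (Bool -> Bool) b:=f e:=Int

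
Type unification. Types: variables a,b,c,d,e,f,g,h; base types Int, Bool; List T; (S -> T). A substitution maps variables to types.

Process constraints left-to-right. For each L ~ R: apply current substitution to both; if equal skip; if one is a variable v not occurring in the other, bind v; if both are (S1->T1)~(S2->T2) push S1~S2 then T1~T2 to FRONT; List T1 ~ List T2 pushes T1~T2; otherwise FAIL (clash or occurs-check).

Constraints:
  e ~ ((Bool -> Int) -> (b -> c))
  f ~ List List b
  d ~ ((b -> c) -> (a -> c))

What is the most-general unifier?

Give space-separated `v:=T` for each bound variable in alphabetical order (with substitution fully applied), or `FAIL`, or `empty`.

Answer: d:=((b -> c) -> (a -> c)) e:=((Bool -> Int) -> (b -> c)) f:=List List b

Derivation:
step 1: unify e ~ ((Bool -> Int) -> (b -> c))  [subst: {-} | 2 pending]
  bind e := ((Bool -> Int) -> (b -> c))
step 2: unify f ~ List List b  [subst: {e:=((Bool -> Int) -> (b -> c))} | 1 pending]
  bind f := List List b
step 3: unify d ~ ((b -> c) -> (a -> c))  [subst: {e:=((Bool -> Int) -> (b -> c)), f:=List List b} | 0 pending]
  bind d := ((b -> c) -> (a -> c))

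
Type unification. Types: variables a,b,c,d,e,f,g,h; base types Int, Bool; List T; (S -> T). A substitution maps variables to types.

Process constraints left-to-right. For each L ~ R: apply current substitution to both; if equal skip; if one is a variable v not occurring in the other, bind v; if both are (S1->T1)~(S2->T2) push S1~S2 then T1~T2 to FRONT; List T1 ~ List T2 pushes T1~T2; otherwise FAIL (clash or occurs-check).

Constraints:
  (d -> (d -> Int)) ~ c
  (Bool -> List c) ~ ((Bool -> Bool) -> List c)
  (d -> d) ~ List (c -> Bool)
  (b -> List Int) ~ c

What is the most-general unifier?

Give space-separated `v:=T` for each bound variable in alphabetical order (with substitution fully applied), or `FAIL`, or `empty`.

step 1: unify (d -> (d -> Int)) ~ c  [subst: {-} | 3 pending]
  bind c := (d -> (d -> Int))
step 2: unify (Bool -> List (d -> (d -> Int))) ~ ((Bool -> Bool) -> List (d -> (d -> Int)))  [subst: {c:=(d -> (d -> Int))} | 2 pending]
  -> decompose arrow: push Bool~(Bool -> Bool), List (d -> (d -> Int))~List (d -> (d -> Int))
step 3: unify Bool ~ (Bool -> Bool)  [subst: {c:=(d -> (d -> Int))} | 3 pending]
  clash: Bool vs (Bool -> Bool)

Answer: FAIL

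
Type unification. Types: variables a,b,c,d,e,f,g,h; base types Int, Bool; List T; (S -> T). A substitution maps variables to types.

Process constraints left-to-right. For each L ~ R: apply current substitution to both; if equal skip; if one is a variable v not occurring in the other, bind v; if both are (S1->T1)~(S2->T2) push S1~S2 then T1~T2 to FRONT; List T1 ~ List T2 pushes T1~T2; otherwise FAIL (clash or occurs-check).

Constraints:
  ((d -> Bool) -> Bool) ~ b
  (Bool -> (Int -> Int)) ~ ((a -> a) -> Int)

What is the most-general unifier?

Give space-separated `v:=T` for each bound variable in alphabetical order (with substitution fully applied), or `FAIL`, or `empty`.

Answer: FAIL

Derivation:
step 1: unify ((d -> Bool) -> Bool) ~ b  [subst: {-} | 1 pending]
  bind b := ((d -> Bool) -> Bool)
step 2: unify (Bool -> (Int -> Int)) ~ ((a -> a) -> Int)  [subst: {b:=((d -> Bool) -> Bool)} | 0 pending]
  -> decompose arrow: push Bool~(a -> a), (Int -> Int)~Int
step 3: unify Bool ~ (a -> a)  [subst: {b:=((d -> Bool) -> Bool)} | 1 pending]
  clash: Bool vs (a -> a)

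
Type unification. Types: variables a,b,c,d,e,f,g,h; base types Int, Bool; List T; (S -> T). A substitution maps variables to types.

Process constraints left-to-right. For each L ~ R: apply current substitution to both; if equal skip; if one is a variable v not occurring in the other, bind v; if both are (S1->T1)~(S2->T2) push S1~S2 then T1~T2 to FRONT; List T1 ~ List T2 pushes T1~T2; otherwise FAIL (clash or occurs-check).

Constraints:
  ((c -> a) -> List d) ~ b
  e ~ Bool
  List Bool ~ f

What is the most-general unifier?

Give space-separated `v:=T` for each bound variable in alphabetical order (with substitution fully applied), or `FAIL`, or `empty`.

step 1: unify ((c -> a) -> List d) ~ b  [subst: {-} | 2 pending]
  bind b := ((c -> a) -> List d)
step 2: unify e ~ Bool  [subst: {b:=((c -> a) -> List d)} | 1 pending]
  bind e := Bool
step 3: unify List Bool ~ f  [subst: {b:=((c -> a) -> List d), e:=Bool} | 0 pending]
  bind f := List Bool

Answer: b:=((c -> a) -> List d) e:=Bool f:=List Bool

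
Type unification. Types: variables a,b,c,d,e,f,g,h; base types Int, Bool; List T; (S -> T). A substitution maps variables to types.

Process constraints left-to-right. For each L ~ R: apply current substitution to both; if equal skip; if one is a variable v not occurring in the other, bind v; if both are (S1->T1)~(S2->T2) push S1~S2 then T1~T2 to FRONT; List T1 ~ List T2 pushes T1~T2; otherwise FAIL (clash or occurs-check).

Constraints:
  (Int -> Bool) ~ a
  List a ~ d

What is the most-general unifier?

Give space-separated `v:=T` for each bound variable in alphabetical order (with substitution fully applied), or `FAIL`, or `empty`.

step 1: unify (Int -> Bool) ~ a  [subst: {-} | 1 pending]
  bind a := (Int -> Bool)
step 2: unify List (Int -> Bool) ~ d  [subst: {a:=(Int -> Bool)} | 0 pending]
  bind d := List (Int -> Bool)

Answer: a:=(Int -> Bool) d:=List (Int -> Bool)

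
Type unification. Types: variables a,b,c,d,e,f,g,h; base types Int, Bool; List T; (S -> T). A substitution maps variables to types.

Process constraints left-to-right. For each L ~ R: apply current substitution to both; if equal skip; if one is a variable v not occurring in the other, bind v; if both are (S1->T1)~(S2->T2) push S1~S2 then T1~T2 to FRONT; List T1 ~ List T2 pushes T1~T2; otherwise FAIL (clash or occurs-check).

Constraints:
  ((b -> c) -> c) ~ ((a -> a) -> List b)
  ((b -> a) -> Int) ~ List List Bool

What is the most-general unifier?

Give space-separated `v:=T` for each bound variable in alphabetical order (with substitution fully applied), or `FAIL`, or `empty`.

step 1: unify ((b -> c) -> c) ~ ((a -> a) -> List b)  [subst: {-} | 1 pending]
  -> decompose arrow: push (b -> c)~(a -> a), c~List b
step 2: unify (b -> c) ~ (a -> a)  [subst: {-} | 2 pending]
  -> decompose arrow: push b~a, c~a
step 3: unify b ~ a  [subst: {-} | 3 pending]
  bind b := a
step 4: unify c ~ a  [subst: {b:=a} | 2 pending]
  bind c := a
step 5: unify a ~ List a  [subst: {b:=a, c:=a} | 1 pending]
  occurs-check fail: a in List a

Answer: FAIL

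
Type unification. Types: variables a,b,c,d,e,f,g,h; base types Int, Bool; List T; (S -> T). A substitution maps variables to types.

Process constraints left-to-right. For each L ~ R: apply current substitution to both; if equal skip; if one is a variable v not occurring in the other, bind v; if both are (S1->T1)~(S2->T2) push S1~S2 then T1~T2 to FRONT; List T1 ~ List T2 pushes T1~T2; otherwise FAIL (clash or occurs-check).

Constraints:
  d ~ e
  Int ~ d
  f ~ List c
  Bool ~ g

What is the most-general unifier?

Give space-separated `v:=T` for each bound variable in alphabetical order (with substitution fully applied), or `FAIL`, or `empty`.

Answer: d:=Int e:=Int f:=List c g:=Bool

Derivation:
step 1: unify d ~ e  [subst: {-} | 3 pending]
  bind d := e
step 2: unify Int ~ e  [subst: {d:=e} | 2 pending]
  bind e := Int
step 3: unify f ~ List c  [subst: {d:=e, e:=Int} | 1 pending]
  bind f := List c
step 4: unify Bool ~ g  [subst: {d:=e, e:=Int, f:=List c} | 0 pending]
  bind g := Bool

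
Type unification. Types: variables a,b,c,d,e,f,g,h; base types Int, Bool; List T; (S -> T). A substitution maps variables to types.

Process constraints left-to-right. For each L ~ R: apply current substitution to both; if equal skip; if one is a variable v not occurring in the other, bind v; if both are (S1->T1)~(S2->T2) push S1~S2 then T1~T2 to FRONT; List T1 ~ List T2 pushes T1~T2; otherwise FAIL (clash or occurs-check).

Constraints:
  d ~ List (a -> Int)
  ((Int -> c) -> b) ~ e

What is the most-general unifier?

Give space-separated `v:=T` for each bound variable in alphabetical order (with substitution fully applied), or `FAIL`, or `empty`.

step 1: unify d ~ List (a -> Int)  [subst: {-} | 1 pending]
  bind d := List (a -> Int)
step 2: unify ((Int -> c) -> b) ~ e  [subst: {d:=List (a -> Int)} | 0 pending]
  bind e := ((Int -> c) -> b)

Answer: d:=List (a -> Int) e:=((Int -> c) -> b)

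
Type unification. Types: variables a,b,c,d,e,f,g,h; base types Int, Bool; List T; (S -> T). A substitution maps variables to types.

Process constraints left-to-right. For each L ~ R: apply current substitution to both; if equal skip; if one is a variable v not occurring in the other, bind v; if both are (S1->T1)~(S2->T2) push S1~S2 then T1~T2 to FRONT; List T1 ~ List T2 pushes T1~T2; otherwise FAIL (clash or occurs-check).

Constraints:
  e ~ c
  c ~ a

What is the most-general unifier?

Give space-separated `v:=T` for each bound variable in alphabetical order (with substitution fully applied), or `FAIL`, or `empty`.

step 1: unify e ~ c  [subst: {-} | 1 pending]
  bind e := c
step 2: unify c ~ a  [subst: {e:=c} | 0 pending]
  bind c := a

Answer: c:=a e:=a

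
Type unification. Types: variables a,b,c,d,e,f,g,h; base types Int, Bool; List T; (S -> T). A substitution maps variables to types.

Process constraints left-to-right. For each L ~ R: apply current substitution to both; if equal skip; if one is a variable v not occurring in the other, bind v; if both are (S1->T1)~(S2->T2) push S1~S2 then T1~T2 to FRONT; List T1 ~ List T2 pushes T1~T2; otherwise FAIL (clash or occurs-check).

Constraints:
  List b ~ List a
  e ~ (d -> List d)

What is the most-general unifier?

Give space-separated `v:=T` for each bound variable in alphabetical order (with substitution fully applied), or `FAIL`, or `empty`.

step 1: unify List b ~ List a  [subst: {-} | 1 pending]
  -> decompose List: push b~a
step 2: unify b ~ a  [subst: {-} | 1 pending]
  bind b := a
step 3: unify e ~ (d -> List d)  [subst: {b:=a} | 0 pending]
  bind e := (d -> List d)

Answer: b:=a e:=(d -> List d)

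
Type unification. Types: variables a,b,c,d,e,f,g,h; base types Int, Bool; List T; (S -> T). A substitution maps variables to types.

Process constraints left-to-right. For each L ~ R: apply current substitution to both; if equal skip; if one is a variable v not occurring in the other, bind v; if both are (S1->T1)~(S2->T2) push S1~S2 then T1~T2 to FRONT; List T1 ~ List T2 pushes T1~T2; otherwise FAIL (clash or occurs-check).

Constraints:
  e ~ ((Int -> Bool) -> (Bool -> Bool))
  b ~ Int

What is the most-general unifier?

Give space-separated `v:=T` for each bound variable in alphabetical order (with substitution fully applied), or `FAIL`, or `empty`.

step 1: unify e ~ ((Int -> Bool) -> (Bool -> Bool))  [subst: {-} | 1 pending]
  bind e := ((Int -> Bool) -> (Bool -> Bool))
step 2: unify b ~ Int  [subst: {e:=((Int -> Bool) -> (Bool -> Bool))} | 0 pending]
  bind b := Int

Answer: b:=Int e:=((Int -> Bool) -> (Bool -> Bool))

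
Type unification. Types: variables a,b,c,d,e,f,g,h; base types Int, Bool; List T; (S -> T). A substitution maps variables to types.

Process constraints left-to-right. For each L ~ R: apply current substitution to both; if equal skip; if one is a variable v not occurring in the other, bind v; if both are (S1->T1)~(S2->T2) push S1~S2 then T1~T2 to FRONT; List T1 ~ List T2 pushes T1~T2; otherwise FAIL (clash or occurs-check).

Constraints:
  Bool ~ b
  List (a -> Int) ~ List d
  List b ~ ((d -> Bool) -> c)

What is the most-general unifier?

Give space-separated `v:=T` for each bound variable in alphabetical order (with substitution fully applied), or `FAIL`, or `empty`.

step 1: unify Bool ~ b  [subst: {-} | 2 pending]
  bind b := Bool
step 2: unify List (a -> Int) ~ List d  [subst: {b:=Bool} | 1 pending]
  -> decompose List: push (a -> Int)~d
step 3: unify (a -> Int) ~ d  [subst: {b:=Bool} | 1 pending]
  bind d := (a -> Int)
step 4: unify List Bool ~ (((a -> Int) -> Bool) -> c)  [subst: {b:=Bool, d:=(a -> Int)} | 0 pending]
  clash: List Bool vs (((a -> Int) -> Bool) -> c)

Answer: FAIL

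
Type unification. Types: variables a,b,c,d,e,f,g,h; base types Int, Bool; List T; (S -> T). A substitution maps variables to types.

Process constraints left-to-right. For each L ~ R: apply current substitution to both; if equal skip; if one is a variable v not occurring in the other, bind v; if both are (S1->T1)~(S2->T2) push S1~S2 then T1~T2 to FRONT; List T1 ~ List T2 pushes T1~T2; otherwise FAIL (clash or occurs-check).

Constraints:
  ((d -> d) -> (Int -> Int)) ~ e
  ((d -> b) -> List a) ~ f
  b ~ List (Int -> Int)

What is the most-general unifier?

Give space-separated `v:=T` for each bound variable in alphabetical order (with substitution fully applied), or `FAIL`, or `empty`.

Answer: b:=List (Int -> Int) e:=((d -> d) -> (Int -> Int)) f:=((d -> List (Int -> Int)) -> List a)

Derivation:
step 1: unify ((d -> d) -> (Int -> Int)) ~ e  [subst: {-} | 2 pending]
  bind e := ((d -> d) -> (Int -> Int))
step 2: unify ((d -> b) -> List a) ~ f  [subst: {e:=((d -> d) -> (Int -> Int))} | 1 pending]
  bind f := ((d -> b) -> List a)
step 3: unify b ~ List (Int -> Int)  [subst: {e:=((d -> d) -> (Int -> Int)), f:=((d -> b) -> List a)} | 0 pending]
  bind b := List (Int -> Int)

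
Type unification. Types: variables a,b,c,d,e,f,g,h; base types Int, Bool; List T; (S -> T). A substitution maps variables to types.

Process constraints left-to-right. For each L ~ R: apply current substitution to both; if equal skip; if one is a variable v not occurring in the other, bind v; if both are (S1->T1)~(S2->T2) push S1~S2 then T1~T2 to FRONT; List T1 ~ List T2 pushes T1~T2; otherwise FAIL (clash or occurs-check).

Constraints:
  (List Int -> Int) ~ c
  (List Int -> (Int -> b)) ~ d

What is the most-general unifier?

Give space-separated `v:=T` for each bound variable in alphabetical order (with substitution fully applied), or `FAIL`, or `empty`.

step 1: unify (List Int -> Int) ~ c  [subst: {-} | 1 pending]
  bind c := (List Int -> Int)
step 2: unify (List Int -> (Int -> b)) ~ d  [subst: {c:=(List Int -> Int)} | 0 pending]
  bind d := (List Int -> (Int -> b))

Answer: c:=(List Int -> Int) d:=(List Int -> (Int -> b))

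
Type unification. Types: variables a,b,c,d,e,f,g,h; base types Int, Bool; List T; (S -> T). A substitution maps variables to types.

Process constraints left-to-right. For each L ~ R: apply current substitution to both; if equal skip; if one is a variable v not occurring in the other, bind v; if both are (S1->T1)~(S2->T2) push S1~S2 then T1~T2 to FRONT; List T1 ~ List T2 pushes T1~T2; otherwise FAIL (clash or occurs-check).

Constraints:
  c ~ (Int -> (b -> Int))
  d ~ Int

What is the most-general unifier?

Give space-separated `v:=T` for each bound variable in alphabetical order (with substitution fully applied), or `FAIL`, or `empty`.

step 1: unify c ~ (Int -> (b -> Int))  [subst: {-} | 1 pending]
  bind c := (Int -> (b -> Int))
step 2: unify d ~ Int  [subst: {c:=(Int -> (b -> Int))} | 0 pending]
  bind d := Int

Answer: c:=(Int -> (b -> Int)) d:=Int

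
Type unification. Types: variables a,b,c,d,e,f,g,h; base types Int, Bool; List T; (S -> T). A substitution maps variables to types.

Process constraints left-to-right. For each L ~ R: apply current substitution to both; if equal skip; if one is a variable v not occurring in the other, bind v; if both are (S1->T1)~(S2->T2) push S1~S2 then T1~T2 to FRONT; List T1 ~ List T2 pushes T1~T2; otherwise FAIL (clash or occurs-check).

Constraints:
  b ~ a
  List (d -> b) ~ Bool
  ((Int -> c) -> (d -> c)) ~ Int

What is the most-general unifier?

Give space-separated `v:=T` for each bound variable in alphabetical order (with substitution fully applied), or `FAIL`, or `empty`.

Answer: FAIL

Derivation:
step 1: unify b ~ a  [subst: {-} | 2 pending]
  bind b := a
step 2: unify List (d -> a) ~ Bool  [subst: {b:=a} | 1 pending]
  clash: List (d -> a) vs Bool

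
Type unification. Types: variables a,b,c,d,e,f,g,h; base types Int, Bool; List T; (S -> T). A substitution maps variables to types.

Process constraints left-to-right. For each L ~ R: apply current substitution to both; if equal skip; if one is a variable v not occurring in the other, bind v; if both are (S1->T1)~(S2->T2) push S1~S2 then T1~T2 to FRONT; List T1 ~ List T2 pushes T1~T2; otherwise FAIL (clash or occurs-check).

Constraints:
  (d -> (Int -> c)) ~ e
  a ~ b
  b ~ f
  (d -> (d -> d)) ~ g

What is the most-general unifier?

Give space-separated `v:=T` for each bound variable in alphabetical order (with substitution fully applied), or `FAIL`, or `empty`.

Answer: a:=f b:=f e:=(d -> (Int -> c)) g:=(d -> (d -> d))

Derivation:
step 1: unify (d -> (Int -> c)) ~ e  [subst: {-} | 3 pending]
  bind e := (d -> (Int -> c))
step 2: unify a ~ b  [subst: {e:=(d -> (Int -> c))} | 2 pending]
  bind a := b
step 3: unify b ~ f  [subst: {e:=(d -> (Int -> c)), a:=b} | 1 pending]
  bind b := f
step 4: unify (d -> (d -> d)) ~ g  [subst: {e:=(d -> (Int -> c)), a:=b, b:=f} | 0 pending]
  bind g := (d -> (d -> d))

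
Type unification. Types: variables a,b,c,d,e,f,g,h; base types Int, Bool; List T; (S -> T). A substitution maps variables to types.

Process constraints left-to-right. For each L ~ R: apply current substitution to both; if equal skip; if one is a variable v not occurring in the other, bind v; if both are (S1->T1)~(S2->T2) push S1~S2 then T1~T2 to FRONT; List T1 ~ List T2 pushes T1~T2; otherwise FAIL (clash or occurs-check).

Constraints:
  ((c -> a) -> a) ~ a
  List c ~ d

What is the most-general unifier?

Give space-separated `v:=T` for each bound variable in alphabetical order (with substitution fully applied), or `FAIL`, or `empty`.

Answer: FAIL

Derivation:
step 1: unify ((c -> a) -> a) ~ a  [subst: {-} | 1 pending]
  occurs-check fail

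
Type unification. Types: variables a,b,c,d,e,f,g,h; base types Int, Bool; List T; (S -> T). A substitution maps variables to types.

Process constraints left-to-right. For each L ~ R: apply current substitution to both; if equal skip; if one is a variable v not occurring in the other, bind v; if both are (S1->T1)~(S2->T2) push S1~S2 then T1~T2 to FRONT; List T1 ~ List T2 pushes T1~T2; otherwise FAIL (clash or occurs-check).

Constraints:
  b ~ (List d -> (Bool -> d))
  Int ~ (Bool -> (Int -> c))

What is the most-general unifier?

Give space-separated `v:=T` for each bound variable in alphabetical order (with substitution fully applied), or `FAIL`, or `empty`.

Answer: FAIL

Derivation:
step 1: unify b ~ (List d -> (Bool -> d))  [subst: {-} | 1 pending]
  bind b := (List d -> (Bool -> d))
step 2: unify Int ~ (Bool -> (Int -> c))  [subst: {b:=(List d -> (Bool -> d))} | 0 pending]
  clash: Int vs (Bool -> (Int -> c))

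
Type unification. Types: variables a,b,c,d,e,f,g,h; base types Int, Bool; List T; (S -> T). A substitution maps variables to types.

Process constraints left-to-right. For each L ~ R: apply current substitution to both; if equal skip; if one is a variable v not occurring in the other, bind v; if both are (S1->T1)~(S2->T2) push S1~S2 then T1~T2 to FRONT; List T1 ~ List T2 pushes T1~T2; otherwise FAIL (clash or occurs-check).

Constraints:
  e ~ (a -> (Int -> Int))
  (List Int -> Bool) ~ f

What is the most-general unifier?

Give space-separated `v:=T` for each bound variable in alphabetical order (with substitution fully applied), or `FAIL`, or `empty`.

step 1: unify e ~ (a -> (Int -> Int))  [subst: {-} | 1 pending]
  bind e := (a -> (Int -> Int))
step 2: unify (List Int -> Bool) ~ f  [subst: {e:=(a -> (Int -> Int))} | 0 pending]
  bind f := (List Int -> Bool)

Answer: e:=(a -> (Int -> Int)) f:=(List Int -> Bool)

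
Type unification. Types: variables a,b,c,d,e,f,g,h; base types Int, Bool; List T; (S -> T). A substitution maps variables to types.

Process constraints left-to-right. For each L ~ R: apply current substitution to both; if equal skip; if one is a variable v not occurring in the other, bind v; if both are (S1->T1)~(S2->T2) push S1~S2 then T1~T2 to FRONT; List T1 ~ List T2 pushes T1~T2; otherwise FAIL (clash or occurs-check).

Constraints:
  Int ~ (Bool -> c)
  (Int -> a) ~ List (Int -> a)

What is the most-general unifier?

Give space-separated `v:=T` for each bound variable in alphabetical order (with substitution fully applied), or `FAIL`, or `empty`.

step 1: unify Int ~ (Bool -> c)  [subst: {-} | 1 pending]
  clash: Int vs (Bool -> c)

Answer: FAIL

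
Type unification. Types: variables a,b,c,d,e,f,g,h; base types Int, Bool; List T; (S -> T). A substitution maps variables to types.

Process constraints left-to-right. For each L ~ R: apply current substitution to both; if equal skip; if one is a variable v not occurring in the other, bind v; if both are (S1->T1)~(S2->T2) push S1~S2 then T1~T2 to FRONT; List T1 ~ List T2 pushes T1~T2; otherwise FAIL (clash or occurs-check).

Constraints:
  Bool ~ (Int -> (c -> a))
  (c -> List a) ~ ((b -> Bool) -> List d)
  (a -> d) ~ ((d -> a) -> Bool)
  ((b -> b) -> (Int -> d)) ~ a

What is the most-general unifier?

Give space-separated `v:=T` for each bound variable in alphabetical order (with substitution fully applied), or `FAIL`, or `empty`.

step 1: unify Bool ~ (Int -> (c -> a))  [subst: {-} | 3 pending]
  clash: Bool vs (Int -> (c -> a))

Answer: FAIL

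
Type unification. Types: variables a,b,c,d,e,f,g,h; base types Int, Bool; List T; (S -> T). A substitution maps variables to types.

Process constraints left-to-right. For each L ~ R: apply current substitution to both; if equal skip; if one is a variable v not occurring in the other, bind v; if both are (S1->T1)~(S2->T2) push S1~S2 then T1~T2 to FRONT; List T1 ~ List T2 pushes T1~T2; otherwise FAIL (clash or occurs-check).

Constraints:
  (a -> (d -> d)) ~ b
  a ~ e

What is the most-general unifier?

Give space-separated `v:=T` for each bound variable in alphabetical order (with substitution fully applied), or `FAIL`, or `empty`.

Answer: a:=e b:=(e -> (d -> d))

Derivation:
step 1: unify (a -> (d -> d)) ~ b  [subst: {-} | 1 pending]
  bind b := (a -> (d -> d))
step 2: unify a ~ e  [subst: {b:=(a -> (d -> d))} | 0 pending]
  bind a := e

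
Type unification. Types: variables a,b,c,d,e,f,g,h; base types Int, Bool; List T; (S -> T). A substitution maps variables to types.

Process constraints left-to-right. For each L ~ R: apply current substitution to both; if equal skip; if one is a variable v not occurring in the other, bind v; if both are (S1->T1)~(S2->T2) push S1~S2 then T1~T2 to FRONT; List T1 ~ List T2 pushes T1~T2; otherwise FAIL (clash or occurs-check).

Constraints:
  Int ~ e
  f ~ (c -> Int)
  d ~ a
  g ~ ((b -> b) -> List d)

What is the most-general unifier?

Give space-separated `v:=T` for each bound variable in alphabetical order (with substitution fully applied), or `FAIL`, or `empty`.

Answer: d:=a e:=Int f:=(c -> Int) g:=((b -> b) -> List a)

Derivation:
step 1: unify Int ~ e  [subst: {-} | 3 pending]
  bind e := Int
step 2: unify f ~ (c -> Int)  [subst: {e:=Int} | 2 pending]
  bind f := (c -> Int)
step 3: unify d ~ a  [subst: {e:=Int, f:=(c -> Int)} | 1 pending]
  bind d := a
step 4: unify g ~ ((b -> b) -> List a)  [subst: {e:=Int, f:=(c -> Int), d:=a} | 0 pending]
  bind g := ((b -> b) -> List a)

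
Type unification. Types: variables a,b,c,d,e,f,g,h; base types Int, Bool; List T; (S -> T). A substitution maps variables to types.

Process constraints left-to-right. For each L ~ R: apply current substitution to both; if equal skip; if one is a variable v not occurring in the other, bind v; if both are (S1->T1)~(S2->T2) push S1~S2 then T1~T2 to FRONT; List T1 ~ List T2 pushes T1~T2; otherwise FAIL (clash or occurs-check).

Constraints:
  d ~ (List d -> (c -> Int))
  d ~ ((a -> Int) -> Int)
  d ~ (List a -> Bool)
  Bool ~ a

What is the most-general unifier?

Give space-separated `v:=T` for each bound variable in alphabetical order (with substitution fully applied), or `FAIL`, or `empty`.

Answer: FAIL

Derivation:
step 1: unify d ~ (List d -> (c -> Int))  [subst: {-} | 3 pending]
  occurs-check fail: d in (List d -> (c -> Int))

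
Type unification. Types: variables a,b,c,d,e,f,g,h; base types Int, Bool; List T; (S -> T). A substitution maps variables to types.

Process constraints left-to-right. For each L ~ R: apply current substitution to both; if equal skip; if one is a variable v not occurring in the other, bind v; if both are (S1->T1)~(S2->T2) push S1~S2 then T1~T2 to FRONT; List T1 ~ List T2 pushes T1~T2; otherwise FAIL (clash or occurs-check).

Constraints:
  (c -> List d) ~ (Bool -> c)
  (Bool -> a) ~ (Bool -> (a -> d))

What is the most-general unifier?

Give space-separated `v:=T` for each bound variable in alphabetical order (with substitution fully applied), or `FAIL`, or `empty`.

step 1: unify (c -> List d) ~ (Bool -> c)  [subst: {-} | 1 pending]
  -> decompose arrow: push c~Bool, List d~c
step 2: unify c ~ Bool  [subst: {-} | 2 pending]
  bind c := Bool
step 3: unify List d ~ Bool  [subst: {c:=Bool} | 1 pending]
  clash: List d vs Bool

Answer: FAIL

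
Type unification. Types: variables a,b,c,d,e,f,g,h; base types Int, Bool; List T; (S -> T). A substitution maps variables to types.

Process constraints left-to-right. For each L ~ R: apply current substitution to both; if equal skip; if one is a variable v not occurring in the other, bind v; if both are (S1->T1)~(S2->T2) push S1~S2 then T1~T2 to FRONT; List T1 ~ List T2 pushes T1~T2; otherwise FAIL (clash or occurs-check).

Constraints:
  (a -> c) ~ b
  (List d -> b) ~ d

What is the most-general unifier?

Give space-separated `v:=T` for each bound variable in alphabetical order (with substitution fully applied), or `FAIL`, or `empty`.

Answer: FAIL

Derivation:
step 1: unify (a -> c) ~ b  [subst: {-} | 1 pending]
  bind b := (a -> c)
step 2: unify (List d -> (a -> c)) ~ d  [subst: {b:=(a -> c)} | 0 pending]
  occurs-check fail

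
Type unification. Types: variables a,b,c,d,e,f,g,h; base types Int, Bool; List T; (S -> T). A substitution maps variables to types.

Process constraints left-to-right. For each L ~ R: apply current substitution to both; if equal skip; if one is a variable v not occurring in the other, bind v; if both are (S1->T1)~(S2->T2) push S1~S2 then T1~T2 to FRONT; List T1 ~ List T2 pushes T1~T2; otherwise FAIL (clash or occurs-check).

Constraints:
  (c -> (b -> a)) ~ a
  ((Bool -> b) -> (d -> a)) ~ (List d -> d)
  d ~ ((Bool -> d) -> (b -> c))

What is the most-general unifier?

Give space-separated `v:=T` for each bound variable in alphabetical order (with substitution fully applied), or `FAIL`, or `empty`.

Answer: FAIL

Derivation:
step 1: unify (c -> (b -> a)) ~ a  [subst: {-} | 2 pending]
  occurs-check fail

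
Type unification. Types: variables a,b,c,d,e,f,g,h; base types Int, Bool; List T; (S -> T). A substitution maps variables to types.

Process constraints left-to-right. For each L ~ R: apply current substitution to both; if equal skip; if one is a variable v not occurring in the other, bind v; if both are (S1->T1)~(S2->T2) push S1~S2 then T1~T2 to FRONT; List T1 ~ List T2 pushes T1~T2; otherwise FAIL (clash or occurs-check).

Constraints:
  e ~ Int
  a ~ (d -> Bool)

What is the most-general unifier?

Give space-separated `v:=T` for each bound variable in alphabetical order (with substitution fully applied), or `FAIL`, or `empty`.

step 1: unify e ~ Int  [subst: {-} | 1 pending]
  bind e := Int
step 2: unify a ~ (d -> Bool)  [subst: {e:=Int} | 0 pending]
  bind a := (d -> Bool)

Answer: a:=(d -> Bool) e:=Int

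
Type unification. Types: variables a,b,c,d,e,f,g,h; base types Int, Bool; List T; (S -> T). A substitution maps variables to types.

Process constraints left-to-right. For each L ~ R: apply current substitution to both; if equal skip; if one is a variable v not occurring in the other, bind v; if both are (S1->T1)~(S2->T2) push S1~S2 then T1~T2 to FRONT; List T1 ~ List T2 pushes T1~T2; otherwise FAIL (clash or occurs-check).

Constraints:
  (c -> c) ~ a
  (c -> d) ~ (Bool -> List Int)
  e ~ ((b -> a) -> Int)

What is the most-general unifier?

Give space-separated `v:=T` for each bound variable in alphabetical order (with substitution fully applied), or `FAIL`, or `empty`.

Answer: a:=(Bool -> Bool) c:=Bool d:=List Int e:=((b -> (Bool -> Bool)) -> Int)

Derivation:
step 1: unify (c -> c) ~ a  [subst: {-} | 2 pending]
  bind a := (c -> c)
step 2: unify (c -> d) ~ (Bool -> List Int)  [subst: {a:=(c -> c)} | 1 pending]
  -> decompose arrow: push c~Bool, d~List Int
step 3: unify c ~ Bool  [subst: {a:=(c -> c)} | 2 pending]
  bind c := Bool
step 4: unify d ~ List Int  [subst: {a:=(c -> c), c:=Bool} | 1 pending]
  bind d := List Int
step 5: unify e ~ ((b -> (Bool -> Bool)) -> Int)  [subst: {a:=(c -> c), c:=Bool, d:=List Int} | 0 pending]
  bind e := ((b -> (Bool -> Bool)) -> Int)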